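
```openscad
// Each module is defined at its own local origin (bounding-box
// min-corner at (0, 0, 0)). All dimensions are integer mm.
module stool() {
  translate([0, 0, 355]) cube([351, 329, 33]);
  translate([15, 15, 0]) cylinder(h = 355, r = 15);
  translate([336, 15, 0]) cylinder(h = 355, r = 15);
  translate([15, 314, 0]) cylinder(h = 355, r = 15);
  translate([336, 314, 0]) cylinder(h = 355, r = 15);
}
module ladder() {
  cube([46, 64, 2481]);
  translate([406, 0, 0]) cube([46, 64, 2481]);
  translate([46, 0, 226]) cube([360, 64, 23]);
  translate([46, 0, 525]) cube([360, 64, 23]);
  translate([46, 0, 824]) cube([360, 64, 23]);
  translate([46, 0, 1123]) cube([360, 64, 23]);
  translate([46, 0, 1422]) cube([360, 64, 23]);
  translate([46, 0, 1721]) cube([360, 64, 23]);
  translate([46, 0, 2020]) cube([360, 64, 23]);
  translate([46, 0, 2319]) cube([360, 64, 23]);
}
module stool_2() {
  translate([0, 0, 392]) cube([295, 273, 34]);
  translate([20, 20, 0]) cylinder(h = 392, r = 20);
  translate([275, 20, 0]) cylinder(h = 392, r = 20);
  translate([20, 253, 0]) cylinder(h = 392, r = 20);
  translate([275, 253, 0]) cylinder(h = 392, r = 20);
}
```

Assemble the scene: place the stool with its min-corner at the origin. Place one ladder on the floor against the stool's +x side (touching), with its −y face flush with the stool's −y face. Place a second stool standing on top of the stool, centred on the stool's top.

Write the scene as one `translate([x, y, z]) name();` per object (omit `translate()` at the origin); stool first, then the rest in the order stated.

stool();
translate([351, 0, 0]) ladder();
translate([28, 28, 388]) stool_2();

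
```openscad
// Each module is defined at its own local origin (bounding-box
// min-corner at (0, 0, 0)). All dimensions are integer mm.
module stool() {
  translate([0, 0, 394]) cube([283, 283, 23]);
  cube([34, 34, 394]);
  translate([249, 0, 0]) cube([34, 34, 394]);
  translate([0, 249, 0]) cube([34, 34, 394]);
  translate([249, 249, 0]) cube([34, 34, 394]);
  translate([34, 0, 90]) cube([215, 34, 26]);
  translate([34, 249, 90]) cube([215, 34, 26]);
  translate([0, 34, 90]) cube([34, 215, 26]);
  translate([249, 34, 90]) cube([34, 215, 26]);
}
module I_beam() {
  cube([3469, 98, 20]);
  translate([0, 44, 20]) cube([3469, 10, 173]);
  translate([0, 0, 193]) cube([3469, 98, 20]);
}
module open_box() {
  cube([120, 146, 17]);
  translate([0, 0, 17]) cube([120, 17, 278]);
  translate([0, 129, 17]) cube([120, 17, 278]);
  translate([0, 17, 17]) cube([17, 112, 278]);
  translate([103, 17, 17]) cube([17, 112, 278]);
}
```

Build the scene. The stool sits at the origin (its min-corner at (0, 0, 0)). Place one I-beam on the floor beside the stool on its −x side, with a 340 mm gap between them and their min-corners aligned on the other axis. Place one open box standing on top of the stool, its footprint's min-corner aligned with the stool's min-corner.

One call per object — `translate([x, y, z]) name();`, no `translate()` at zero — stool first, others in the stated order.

stool();
translate([-3809, 0, 0]) I_beam();
translate([0, 0, 417]) open_box();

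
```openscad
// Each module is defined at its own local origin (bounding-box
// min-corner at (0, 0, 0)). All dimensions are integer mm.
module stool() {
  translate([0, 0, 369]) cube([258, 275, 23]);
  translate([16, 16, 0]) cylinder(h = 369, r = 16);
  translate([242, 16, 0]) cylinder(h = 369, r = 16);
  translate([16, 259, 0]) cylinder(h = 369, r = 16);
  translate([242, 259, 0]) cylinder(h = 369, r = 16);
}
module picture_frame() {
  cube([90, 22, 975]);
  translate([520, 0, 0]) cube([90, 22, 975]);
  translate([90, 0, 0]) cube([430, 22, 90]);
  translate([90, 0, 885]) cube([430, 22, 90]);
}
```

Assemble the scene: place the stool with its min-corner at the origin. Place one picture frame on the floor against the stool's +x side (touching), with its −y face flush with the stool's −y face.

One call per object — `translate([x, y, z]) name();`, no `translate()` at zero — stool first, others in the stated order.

stool();
translate([258, 0, 0]) picture_frame();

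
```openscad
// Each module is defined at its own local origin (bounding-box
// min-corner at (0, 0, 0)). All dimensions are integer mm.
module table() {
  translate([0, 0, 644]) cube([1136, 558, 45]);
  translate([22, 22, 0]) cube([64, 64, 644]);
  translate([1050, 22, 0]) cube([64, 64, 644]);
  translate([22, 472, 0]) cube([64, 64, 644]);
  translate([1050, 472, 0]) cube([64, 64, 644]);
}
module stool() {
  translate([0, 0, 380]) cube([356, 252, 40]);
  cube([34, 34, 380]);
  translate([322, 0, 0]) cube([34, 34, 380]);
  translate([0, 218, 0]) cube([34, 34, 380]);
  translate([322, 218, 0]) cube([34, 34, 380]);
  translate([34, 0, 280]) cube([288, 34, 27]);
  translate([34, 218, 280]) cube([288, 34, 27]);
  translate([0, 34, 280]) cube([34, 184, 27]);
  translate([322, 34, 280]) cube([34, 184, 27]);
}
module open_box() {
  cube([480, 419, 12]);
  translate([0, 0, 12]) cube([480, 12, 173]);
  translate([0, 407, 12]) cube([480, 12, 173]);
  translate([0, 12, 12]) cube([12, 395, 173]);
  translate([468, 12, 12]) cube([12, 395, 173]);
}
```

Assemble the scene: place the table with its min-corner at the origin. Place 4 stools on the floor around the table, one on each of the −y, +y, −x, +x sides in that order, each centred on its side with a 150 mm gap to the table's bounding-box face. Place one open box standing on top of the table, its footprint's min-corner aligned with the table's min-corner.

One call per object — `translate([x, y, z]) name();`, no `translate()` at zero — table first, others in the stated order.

table();
translate([390, -402, 0]) stool();
translate([390, 708, 0]) stool();
translate([-506, 153, 0]) stool();
translate([1286, 153, 0]) stool();
translate([0, 0, 689]) open_box();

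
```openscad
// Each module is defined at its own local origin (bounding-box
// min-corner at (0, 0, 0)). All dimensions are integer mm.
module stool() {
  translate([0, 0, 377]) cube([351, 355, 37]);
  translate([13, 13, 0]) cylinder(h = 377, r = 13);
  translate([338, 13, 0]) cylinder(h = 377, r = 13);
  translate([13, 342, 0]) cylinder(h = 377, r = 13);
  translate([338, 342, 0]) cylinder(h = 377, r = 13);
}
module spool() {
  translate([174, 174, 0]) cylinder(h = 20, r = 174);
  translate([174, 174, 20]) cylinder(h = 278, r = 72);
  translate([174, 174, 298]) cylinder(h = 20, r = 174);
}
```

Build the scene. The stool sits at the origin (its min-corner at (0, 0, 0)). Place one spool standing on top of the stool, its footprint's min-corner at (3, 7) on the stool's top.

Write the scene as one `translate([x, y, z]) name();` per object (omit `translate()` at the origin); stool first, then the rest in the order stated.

stool();
translate([3, 7, 414]) spool();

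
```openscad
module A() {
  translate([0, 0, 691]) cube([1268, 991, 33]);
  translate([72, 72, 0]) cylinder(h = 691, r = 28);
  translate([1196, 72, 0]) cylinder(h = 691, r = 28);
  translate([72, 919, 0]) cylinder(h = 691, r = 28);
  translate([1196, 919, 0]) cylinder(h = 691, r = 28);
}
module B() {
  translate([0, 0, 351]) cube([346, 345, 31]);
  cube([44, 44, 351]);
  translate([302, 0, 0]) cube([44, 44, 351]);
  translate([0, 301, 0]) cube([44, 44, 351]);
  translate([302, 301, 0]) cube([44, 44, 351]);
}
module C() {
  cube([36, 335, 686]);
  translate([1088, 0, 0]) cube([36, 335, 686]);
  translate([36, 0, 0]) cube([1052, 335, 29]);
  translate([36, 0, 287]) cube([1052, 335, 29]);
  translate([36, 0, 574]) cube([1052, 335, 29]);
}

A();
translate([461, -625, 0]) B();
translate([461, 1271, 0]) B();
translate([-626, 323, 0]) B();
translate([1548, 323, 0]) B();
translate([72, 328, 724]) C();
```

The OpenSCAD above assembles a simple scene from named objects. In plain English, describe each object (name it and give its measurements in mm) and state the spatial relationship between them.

A is a table: top 1268 mm (x) × 991 mm (y), 33 mm thick, upper face at z = 724 mm, on four round legs of 56 mm diameter, each leg's bounding box inset 44 mm from the nearest pair of top edges, running from z = 0 to the bottom of the top.

B is a simple wooden stool: a rectangular seat 346 mm (x) by 345 mm (y), 31 mm thick, top face at z = 382 mm, on four square legs, each 44×44 mm in cross-section. The legs rest on z = 0, each flush with a corner of the seat.

C is an open bookshelf. Two side panels, each 36 mm thick, 335 mm deep and 686 mm tall, stand 1124 mm apart (outside-to-outside). Between them sit 3 shelves, each 29 mm thick and 335 mm deep, spanning the full gap between the sides. The bottom shelf rests on the floor (its underside at z = 0) and the clear gap between one shelf's top and the next shelf's underside is 258 mm.

Four stools sit around the table at the −y, +y, −x, +x sides. The bookshelf is on top of the table, centred.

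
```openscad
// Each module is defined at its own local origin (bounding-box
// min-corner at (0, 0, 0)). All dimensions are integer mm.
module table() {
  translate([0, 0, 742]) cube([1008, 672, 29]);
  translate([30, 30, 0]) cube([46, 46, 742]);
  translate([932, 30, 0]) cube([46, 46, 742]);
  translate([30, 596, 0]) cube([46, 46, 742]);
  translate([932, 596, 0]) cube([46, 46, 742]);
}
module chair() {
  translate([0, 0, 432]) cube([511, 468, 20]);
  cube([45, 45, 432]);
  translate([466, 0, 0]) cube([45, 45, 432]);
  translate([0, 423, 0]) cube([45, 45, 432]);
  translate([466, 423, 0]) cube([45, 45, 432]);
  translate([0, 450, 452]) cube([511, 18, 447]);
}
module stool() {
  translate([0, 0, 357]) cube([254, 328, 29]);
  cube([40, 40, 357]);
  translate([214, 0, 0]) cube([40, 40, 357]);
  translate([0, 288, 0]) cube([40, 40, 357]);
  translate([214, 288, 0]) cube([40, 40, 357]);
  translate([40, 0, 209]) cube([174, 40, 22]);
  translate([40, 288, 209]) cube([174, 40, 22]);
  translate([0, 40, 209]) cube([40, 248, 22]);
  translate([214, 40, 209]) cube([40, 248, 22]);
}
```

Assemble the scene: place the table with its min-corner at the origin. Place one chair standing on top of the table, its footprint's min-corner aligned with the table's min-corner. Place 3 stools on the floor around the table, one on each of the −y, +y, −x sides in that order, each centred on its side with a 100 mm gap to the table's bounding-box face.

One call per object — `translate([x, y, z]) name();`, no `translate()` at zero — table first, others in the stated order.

table();
translate([0, 0, 771]) chair();
translate([377, -428, 0]) stool();
translate([377, 772, 0]) stool();
translate([-354, 172, 0]) stool();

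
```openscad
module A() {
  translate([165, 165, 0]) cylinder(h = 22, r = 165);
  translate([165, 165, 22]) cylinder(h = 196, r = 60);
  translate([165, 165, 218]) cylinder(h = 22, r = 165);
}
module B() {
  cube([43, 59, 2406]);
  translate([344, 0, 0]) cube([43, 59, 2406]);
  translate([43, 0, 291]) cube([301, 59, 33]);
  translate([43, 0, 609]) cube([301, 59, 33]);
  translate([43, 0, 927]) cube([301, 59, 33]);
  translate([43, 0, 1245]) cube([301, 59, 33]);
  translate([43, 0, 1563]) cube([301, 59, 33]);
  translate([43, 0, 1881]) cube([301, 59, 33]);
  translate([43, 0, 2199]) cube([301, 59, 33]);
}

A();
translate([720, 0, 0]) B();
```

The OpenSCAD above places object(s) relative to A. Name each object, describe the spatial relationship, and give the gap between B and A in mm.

The ladder's nearest face is 390 mm from the spool's +x face.

A is a spool. B is a ladder. The ladder is on the floor beside the spool on its +x side. The gap between the ladder and the spool is 390 mm.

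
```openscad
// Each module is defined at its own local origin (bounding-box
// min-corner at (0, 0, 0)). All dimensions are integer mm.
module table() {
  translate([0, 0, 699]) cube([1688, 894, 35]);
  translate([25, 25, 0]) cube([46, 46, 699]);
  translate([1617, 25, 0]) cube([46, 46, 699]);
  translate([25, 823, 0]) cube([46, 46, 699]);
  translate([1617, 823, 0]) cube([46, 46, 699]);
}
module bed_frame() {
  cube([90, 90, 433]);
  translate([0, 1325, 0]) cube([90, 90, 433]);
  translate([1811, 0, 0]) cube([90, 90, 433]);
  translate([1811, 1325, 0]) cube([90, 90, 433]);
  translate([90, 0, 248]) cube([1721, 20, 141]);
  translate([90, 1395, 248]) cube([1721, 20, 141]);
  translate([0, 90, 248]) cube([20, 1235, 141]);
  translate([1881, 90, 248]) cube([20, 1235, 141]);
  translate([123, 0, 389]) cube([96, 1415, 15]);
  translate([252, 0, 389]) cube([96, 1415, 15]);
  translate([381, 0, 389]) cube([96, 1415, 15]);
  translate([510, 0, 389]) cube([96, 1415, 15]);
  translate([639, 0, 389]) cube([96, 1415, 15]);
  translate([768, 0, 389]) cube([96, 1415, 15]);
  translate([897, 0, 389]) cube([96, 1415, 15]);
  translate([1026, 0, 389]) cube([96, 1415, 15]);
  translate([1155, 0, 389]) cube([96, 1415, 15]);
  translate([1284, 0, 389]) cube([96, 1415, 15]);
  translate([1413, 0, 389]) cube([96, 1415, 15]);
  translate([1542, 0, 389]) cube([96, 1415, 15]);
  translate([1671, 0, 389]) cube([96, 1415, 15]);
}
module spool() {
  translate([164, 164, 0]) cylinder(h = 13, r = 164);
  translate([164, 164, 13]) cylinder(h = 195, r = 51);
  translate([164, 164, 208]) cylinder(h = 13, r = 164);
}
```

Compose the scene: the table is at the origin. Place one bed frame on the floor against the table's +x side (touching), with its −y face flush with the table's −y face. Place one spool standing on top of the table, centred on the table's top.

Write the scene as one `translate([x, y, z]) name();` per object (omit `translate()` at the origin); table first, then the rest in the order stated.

table();
translate([1688, 0, 0]) bed_frame();
translate([680, 283, 734]) spool();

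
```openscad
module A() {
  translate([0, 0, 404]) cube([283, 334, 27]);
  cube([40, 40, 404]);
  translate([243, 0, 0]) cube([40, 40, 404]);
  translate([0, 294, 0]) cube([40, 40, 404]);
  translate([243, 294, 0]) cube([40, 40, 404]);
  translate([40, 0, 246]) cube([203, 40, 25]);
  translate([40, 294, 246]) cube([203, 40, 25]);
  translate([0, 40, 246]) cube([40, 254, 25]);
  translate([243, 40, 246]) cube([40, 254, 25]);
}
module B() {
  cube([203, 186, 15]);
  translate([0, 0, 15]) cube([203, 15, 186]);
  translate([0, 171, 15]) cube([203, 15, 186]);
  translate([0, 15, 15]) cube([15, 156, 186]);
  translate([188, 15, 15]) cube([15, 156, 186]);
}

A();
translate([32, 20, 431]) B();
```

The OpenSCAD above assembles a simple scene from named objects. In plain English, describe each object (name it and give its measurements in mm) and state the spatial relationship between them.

A is a four-legged stool. The seat is 283×334 mm, 27 mm thick, top at z = 431 mm. It stands on four square legs, each 40×40 mm in cross-section, from z = 0 to the seat underside, each flush with a corner of the seat. Four stretchers, 40 mm wide and 25 mm tall, connect adjacent legs with their undersides at z = 246 mm, each running between the inner faces of the legs it joins and aligned with the legs' outer faces on the other axis.

B is an open-topped rectangular box: outside dimensions 203×186×201 mm, with a uniform wall and base thickness of 15 mm. The base is a full 203×186 slab on the floor; four walls sit on top of the base. The front and back walls (the −y and +y sides) span the full width; the two side walls fit between them.

The open box is on top of the stool.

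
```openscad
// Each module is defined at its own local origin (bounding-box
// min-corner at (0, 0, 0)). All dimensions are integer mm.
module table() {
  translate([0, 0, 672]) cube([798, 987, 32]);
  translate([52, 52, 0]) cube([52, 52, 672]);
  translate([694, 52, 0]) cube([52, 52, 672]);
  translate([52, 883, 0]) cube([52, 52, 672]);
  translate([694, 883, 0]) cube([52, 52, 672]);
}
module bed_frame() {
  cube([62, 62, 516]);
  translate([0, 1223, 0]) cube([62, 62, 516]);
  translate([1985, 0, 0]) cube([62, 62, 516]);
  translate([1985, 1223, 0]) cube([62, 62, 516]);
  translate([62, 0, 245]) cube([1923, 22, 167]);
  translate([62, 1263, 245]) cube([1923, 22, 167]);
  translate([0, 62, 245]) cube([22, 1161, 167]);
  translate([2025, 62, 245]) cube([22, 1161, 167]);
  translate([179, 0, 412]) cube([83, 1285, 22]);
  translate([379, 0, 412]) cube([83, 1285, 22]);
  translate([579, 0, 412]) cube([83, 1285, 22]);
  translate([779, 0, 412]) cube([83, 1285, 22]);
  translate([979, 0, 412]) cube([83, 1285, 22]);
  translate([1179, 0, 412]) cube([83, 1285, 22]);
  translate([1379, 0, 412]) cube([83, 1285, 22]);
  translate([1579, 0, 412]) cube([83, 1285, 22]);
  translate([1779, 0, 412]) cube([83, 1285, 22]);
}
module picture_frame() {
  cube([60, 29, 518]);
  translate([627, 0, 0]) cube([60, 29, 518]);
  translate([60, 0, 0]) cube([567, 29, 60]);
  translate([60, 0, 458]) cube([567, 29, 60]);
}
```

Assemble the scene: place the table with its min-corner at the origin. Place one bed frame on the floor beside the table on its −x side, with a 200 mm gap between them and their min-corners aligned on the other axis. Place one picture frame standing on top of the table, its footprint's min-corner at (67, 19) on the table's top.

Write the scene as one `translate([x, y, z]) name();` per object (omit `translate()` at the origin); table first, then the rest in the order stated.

table();
translate([-2247, 0, 0]) bed_frame();
translate([67, 19, 704]) picture_frame();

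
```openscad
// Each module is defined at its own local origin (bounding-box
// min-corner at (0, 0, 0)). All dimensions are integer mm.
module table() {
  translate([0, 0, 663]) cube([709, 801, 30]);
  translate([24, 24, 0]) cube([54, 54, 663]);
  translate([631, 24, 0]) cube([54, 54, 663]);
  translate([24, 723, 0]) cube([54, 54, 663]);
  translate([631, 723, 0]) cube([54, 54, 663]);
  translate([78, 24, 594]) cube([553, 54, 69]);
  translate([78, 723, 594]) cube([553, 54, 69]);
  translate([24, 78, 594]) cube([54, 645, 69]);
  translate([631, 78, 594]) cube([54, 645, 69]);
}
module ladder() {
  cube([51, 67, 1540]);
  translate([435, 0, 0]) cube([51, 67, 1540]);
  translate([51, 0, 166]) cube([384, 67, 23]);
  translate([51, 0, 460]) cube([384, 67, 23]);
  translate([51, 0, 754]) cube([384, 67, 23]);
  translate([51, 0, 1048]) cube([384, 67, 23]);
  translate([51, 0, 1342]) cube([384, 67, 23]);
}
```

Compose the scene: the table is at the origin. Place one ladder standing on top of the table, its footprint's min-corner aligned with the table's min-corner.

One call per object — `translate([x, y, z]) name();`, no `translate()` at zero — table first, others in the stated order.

table();
translate([0, 0, 693]) ladder();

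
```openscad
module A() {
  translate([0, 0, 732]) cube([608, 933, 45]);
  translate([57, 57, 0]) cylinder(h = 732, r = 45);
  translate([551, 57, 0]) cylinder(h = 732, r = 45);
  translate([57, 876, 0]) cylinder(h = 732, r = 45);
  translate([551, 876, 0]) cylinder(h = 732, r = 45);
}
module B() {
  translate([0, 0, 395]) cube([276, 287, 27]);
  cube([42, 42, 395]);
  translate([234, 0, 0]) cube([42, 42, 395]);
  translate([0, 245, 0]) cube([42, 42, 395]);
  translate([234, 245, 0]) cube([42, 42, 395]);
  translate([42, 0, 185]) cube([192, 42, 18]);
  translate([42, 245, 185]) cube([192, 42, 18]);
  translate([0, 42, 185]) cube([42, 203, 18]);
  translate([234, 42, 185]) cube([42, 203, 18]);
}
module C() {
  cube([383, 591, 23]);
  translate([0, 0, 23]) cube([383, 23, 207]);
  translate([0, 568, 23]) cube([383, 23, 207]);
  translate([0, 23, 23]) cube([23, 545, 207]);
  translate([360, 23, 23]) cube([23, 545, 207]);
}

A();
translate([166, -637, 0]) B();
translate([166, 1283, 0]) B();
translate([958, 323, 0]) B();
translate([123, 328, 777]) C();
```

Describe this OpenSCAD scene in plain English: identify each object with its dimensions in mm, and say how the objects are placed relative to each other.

A is a table: top 608 mm (x) × 933 mm (y), 45 mm thick, upper face at z = 777 mm, on four round legs of 90 mm diameter, each leg's bounding box inset 12 mm from the nearest pair of top edges, running from z = 0 to the bottom of the top.

B is a four-legged stool. The seat is a 276×287×27 mm slab whose top surface is at z = 422 mm; four square legs, each 42×42 mm in cross-section, run from the floor (z = 0) to the underside of the seat, each flush with a corner of the seat. Four stretchers, 42 mm wide and 18 mm tall, connect adjacent legs with their undersides at z = 185 mm, each running between the inner faces of the legs it joins and aligned with the legs' outer faces on the other axis.

C is an open-topped rectangular box: outside dimensions 383×591×230 mm, with a uniform wall and base thickness of 23 mm. The base is a full 383×591 slab on the floor; four walls sit on top of the base. The front and back walls (the −y and +y sides) span the full width; the two side walls fit between them.

Three stools sit around the table at the −y, +y, +x sides. The open box is on top of the table.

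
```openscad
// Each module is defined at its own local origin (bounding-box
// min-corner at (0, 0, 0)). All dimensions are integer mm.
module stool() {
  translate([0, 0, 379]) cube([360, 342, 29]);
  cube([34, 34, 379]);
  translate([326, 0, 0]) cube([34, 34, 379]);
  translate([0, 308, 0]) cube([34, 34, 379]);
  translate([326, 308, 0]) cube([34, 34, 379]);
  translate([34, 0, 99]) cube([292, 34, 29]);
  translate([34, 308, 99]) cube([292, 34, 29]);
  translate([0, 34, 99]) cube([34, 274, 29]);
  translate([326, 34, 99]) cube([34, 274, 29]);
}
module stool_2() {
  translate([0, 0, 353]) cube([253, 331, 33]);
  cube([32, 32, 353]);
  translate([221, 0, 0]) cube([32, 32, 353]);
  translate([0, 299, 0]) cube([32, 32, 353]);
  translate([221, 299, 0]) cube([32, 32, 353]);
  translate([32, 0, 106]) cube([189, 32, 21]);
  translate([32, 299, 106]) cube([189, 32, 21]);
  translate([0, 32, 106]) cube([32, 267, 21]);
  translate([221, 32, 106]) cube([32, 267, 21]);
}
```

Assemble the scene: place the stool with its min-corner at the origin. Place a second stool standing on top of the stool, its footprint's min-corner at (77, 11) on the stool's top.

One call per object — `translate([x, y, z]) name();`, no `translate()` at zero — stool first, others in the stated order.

stool();
translate([77, 11, 408]) stool_2();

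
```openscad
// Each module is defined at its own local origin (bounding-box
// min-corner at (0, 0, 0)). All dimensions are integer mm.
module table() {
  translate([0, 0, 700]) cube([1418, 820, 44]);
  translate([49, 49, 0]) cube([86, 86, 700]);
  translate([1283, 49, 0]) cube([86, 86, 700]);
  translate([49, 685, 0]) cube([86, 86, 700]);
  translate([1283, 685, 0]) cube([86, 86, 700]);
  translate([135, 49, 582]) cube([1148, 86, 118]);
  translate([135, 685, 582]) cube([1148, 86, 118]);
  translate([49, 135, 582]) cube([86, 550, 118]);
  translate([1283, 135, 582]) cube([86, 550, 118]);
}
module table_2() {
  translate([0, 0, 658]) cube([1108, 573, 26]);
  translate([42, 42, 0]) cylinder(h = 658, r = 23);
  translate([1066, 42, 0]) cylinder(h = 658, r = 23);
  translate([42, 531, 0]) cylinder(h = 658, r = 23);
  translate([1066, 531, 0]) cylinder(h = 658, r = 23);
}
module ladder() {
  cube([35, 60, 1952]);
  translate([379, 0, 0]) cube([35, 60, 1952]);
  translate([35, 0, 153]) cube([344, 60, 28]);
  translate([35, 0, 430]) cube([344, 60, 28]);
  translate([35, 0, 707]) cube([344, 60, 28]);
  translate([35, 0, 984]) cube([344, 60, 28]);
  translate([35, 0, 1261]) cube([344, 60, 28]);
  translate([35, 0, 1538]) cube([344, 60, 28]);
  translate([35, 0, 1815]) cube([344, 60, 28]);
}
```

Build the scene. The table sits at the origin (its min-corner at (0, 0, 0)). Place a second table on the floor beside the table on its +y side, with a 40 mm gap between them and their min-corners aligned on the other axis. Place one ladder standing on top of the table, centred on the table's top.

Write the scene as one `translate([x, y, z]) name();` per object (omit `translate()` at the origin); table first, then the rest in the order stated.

table();
translate([0, 860, 0]) table_2();
translate([502, 380, 744]) ladder();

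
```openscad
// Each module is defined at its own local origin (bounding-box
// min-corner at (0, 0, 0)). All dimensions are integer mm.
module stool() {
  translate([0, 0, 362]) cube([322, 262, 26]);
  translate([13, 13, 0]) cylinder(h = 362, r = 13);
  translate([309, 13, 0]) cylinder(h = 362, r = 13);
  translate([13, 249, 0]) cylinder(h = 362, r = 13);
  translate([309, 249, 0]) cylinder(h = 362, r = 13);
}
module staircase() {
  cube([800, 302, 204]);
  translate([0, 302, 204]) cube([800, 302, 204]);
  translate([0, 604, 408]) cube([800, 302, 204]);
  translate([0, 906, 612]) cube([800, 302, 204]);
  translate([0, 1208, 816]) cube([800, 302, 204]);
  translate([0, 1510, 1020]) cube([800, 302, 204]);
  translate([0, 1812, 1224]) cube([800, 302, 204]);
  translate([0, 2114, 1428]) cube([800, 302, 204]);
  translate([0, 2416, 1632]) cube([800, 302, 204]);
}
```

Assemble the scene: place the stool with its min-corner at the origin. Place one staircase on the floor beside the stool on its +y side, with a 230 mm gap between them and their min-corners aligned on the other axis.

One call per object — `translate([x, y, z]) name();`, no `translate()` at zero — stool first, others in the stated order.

stool();
translate([0, 492, 0]) staircase();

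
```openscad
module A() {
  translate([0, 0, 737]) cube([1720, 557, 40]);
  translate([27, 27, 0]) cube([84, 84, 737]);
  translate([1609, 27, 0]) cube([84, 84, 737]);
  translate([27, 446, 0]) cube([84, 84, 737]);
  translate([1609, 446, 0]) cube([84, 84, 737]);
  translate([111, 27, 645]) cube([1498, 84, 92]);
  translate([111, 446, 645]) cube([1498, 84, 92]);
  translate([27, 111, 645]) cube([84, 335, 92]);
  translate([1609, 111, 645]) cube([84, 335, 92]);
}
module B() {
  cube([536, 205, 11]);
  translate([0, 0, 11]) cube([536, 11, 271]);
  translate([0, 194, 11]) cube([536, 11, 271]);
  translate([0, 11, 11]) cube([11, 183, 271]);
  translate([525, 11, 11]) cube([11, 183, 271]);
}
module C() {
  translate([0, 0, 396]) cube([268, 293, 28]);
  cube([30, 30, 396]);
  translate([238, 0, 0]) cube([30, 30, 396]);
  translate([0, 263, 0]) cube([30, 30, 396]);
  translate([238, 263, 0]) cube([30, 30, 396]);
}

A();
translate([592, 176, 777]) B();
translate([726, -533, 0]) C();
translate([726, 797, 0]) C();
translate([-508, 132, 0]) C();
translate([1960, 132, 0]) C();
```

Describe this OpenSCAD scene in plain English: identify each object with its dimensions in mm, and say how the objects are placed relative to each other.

A is a table: top 1720 mm (x) × 557 mm (y), 40 mm thick, upper face at z = 777 mm, on four 84×84 mm square legs, each inset 27 mm from the nearest pair of top edges, running from z = 0 to the bottom of the top. Four apron rails, 84 mm thick and 92 mm tall, run between adjacent legs with their top edges flush with the underside of the top and their outer faces flush with the legs' outer faces.

B is an open-topped rectangular box: outside dimensions 536×205×282 mm, with a uniform wall and base thickness of 11 mm. The base is a full 536×205 slab on the floor; four walls sit on top of the base. The front and back walls (the −y and +y sides) span the full width; the two side walls fit between them.

C is a four-legged stool. The seat is 268×293 mm, 28 mm thick, top at z = 424 mm. It stands on four square legs, each 30×30 mm in cross-section, from z = 0 to the seat underside, each flush with a corner of the seat.

The open box is on top of the table, centred. Four stools sit around the table at the −y, +y, −x, +x sides.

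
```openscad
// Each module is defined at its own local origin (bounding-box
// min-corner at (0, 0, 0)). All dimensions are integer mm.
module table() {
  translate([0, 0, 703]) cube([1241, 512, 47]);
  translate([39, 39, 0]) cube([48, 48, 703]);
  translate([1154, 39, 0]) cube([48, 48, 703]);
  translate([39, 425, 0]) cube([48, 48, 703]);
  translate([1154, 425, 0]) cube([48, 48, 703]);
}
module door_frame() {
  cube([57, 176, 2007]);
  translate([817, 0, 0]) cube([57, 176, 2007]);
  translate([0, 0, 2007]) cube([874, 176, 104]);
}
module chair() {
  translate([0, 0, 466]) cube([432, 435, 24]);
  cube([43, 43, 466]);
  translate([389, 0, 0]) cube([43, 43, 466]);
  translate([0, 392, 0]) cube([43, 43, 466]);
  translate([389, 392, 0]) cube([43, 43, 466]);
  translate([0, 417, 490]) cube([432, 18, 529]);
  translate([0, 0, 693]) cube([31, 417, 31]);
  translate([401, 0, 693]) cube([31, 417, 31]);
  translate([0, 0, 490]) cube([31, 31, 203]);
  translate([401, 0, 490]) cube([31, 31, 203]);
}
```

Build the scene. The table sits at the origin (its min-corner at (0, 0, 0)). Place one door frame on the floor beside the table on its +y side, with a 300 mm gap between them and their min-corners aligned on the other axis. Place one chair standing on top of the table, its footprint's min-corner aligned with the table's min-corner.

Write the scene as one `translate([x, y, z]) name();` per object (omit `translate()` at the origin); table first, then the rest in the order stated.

table();
translate([0, 812, 0]) door_frame();
translate([0, 0, 750]) chair();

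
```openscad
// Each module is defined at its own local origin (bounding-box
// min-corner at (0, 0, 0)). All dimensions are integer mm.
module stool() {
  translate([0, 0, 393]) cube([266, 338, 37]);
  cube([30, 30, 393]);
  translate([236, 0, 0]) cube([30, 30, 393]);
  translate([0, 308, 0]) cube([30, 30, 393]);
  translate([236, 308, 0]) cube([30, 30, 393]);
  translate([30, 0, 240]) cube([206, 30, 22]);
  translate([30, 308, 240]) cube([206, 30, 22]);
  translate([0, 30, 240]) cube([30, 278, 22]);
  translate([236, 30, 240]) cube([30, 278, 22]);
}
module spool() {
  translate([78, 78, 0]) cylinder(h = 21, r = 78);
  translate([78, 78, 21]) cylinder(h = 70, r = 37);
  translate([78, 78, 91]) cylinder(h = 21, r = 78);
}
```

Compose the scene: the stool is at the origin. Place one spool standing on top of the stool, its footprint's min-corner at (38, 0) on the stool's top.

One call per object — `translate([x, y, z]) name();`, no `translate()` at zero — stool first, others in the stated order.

stool();
translate([38, 0, 430]) spool();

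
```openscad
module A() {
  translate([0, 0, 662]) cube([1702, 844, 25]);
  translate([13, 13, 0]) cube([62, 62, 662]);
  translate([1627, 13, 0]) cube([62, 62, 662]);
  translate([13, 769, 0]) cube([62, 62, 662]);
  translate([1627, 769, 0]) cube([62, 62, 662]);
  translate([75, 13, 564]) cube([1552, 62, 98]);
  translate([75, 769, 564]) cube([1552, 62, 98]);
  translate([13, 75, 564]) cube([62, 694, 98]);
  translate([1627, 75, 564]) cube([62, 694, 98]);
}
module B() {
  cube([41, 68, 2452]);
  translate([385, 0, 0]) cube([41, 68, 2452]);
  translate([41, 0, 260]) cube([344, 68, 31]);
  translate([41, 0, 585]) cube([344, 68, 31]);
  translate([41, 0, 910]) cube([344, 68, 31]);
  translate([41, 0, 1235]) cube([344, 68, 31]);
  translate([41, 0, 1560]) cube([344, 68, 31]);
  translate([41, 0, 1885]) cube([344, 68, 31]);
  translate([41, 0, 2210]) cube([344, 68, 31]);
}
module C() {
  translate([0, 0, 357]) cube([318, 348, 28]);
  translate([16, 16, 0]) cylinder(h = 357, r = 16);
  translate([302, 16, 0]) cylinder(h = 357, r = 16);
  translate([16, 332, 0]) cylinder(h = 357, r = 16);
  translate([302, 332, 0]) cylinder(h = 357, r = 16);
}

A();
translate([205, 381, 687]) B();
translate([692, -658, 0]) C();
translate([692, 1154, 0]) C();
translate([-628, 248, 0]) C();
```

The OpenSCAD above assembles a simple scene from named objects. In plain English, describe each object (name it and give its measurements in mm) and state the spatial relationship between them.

A is a rectangular dining table. The top is 1702×844×25 mm with its upper surface at z = 687 mm. It stands on four 62×62 mm square legs, each inset 13 mm from the nearest pair of top edges, running from the floor to the underside of the top. Four apron rails, 62 mm thick and 98 mm tall, run between adjacent legs with their top edges flush with the underside of the top and their outer faces flush with the legs' outer faces.

B is a wooden ladder with two side rails of 41×68 mm section and 2452 mm height, set 426 mm apart overall. Between them run 7 rectangular rungs (68 mm deep, 31 mm thick), front faces flush with the rails' −y face. The bottom of the first rung is 260 mm above the floor and each subsequent rung is 325 mm higher than the one below.

C is a four-legged stool. The seat is a 318×348×28 mm slab whose top surface is at z = 385 mm; four round legs, each 32 mm in diameter, run from the floor (z = 0) to the underside of the seat, each leg's axis is inset half a diameter from the nearest pair of seat edges (so the leg's bounding box is flush with the corner).

The ladder is on top of the table. Three stools sit around the table at the −y, +y, −x sides.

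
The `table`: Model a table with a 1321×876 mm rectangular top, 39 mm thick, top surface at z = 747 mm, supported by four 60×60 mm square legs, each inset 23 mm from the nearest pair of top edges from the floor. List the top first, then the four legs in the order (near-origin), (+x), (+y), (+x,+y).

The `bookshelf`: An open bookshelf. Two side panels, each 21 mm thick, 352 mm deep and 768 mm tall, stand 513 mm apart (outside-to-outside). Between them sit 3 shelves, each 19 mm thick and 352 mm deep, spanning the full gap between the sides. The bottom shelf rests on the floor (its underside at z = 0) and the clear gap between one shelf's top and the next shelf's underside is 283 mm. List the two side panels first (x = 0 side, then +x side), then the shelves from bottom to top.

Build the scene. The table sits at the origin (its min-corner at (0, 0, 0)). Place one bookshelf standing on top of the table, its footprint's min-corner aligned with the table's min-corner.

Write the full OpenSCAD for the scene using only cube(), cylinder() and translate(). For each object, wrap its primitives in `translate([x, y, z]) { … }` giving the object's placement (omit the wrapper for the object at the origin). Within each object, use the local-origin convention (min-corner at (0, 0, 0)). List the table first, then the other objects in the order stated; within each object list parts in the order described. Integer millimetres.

translate([0, 0, 708]) cube([1321, 876, 39]);
translate([23, 23, 0]) cube([60, 60, 708]);
translate([1238, 23, 0]) cube([60, 60, 708]);
translate([23, 793, 0]) cube([60, 60, 708]);
translate([1238, 793, 0]) cube([60, 60, 708]);
translate([0, 0, 747]) {
  cube([21, 352, 768]);
  translate([492, 0, 0]) cube([21, 352, 768]);
  translate([21, 0, 0]) cube([471, 352, 19]);
  translate([21, 0, 302]) cube([471, 352, 19]);
  translate([21, 0, 604]) cube([471, 352, 19]);
}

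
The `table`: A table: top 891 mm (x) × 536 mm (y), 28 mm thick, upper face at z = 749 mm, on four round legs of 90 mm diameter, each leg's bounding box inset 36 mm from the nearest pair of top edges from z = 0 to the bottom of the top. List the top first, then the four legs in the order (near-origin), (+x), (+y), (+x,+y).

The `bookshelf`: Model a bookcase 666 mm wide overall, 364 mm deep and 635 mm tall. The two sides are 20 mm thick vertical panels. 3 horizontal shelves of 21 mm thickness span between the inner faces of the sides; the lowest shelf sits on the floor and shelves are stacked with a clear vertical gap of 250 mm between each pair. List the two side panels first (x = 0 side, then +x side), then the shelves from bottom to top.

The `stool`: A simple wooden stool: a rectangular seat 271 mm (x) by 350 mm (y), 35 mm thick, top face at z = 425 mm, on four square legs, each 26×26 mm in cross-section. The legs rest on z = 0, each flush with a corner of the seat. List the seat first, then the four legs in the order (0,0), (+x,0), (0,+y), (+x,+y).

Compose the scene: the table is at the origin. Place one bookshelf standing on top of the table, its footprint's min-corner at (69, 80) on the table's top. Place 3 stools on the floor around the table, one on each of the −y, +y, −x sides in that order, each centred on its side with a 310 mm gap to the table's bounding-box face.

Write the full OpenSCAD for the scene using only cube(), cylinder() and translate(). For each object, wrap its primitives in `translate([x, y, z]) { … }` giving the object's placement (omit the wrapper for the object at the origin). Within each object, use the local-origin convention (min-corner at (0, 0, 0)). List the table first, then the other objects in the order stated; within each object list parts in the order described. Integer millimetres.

translate([0, 0, 721]) cube([891, 536, 28]);
translate([81, 81, 0]) cylinder(h = 721, r = 45);
translate([810, 81, 0]) cylinder(h = 721, r = 45);
translate([81, 455, 0]) cylinder(h = 721, r = 45);
translate([810, 455, 0]) cylinder(h = 721, r = 45);
translate([69, 80, 749]) {
  cube([20, 364, 635]);
  translate([646, 0, 0]) cube([20, 364, 635]);
  translate([20, 0, 0]) cube([626, 364, 21]);
  translate([20, 0, 271]) cube([626, 364, 21]);
  translate([20, 0, 542]) cube([626, 364, 21]);
}
translate([310, -660, 0]) {
  translate([0, 0, 390]) cube([271, 350, 35]);
  cube([26, 26, 390]);
  translate([245, 0, 0]) cube([26, 26, 390]);
  translate([0, 324, 0]) cube([26, 26, 390]);
  translate([245, 324, 0]) cube([26, 26, 390]);
}
translate([310, 846, 0]) {
  translate([0, 0, 390]) cube([271, 350, 35]);
  cube([26, 26, 390]);
  translate([245, 0, 0]) cube([26, 26, 390]);
  translate([0, 324, 0]) cube([26, 26, 390]);
  translate([245, 324, 0]) cube([26, 26, 390]);
}
translate([-581, 93, 0]) {
  translate([0, 0, 390]) cube([271, 350, 35]);
  cube([26, 26, 390]);
  translate([245, 0, 0]) cube([26, 26, 390]);
  translate([0, 324, 0]) cube([26, 26, 390]);
  translate([245, 324, 0]) cube([26, 26, 390]);
}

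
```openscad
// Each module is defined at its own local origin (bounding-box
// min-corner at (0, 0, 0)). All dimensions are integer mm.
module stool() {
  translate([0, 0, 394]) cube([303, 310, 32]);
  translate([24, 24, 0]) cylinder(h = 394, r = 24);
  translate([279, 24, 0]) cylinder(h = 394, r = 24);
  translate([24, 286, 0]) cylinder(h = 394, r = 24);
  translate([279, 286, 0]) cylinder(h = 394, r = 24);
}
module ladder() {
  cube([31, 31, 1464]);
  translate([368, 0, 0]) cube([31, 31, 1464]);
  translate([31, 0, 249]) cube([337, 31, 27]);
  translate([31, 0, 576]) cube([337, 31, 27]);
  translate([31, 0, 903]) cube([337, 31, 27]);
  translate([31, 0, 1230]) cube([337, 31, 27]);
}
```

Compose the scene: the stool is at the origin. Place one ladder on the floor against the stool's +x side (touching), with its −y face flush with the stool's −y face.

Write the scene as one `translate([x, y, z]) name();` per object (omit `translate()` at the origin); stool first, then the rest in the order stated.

stool();
translate([303, 0, 0]) ladder();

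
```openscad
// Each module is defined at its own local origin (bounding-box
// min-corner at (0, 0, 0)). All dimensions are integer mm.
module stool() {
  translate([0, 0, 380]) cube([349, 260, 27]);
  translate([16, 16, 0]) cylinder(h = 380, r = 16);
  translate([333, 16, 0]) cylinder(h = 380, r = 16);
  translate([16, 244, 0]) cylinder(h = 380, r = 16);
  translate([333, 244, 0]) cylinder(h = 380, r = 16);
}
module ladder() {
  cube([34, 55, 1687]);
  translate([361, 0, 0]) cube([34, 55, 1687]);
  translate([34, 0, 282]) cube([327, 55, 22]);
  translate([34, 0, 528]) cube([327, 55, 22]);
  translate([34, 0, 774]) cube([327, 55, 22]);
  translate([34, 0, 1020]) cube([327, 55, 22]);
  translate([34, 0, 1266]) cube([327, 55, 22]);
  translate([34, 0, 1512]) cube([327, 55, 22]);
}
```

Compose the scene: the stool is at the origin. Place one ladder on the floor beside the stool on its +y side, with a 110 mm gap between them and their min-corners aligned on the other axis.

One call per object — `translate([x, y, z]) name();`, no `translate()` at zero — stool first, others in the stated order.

stool();
translate([0, 370, 0]) ladder();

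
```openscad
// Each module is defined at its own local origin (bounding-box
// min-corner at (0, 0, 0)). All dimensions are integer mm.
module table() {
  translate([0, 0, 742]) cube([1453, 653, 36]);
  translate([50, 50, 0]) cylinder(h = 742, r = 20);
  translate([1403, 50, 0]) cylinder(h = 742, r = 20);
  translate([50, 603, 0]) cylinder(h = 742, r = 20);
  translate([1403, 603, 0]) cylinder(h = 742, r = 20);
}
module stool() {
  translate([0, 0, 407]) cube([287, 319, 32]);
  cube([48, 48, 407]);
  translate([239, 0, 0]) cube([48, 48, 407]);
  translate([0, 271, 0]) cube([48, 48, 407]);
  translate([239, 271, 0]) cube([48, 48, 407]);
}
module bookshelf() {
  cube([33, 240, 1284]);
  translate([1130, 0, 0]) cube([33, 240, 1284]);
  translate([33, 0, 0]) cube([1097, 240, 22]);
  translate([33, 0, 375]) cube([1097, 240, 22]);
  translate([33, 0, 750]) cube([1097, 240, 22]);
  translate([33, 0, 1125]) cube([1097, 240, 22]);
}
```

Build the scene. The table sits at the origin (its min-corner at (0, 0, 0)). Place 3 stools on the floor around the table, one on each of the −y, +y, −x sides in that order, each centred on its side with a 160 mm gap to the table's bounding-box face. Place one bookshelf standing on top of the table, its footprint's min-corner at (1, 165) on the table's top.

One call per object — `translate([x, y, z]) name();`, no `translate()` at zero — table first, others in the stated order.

table();
translate([583, -479, 0]) stool();
translate([583, 813, 0]) stool();
translate([-447, 167, 0]) stool();
translate([1, 165, 778]) bookshelf();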